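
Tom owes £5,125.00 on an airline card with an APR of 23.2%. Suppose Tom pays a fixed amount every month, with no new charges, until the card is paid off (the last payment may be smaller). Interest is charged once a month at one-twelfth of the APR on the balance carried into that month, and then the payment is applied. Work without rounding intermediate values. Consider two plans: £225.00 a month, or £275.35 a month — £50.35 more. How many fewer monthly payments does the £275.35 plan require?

7 fewer payments

Monthly rate r = 23.2%/12 = 1.93333% = 0.0193333.
At £225.00/mo: n = ⌈−ln(1 − rB₀/P)/ln(1+r)⌉ = 31 payments (last £71.15); total interest = total paid − £5,125.00 = £1,696.15.
At £275.35/mo: 24 payments (last £81.39); total interest £1,289.44.
Payments saved = 31 − 24 = 7.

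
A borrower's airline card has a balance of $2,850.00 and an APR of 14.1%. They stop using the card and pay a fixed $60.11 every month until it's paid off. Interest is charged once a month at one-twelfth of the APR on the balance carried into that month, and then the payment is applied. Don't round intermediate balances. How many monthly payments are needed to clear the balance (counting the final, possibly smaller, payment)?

Monthly rate r = 14.1%/12 = 1.175% = 0.01175.
Recurrence: B ← B·(1+r) − $60.11.
Month 1: interest $33.49; balance after payment $2,823.38.
Month 2: interest $33.17; balance after payment $2,796.44.
Closed form: n = −ln(1 − rB₀/P)/ln(1+r) = −ln(0.4429)/ln(1.01175) ≈ 69.719, so the balance reaches zero during payment 70.

70 payments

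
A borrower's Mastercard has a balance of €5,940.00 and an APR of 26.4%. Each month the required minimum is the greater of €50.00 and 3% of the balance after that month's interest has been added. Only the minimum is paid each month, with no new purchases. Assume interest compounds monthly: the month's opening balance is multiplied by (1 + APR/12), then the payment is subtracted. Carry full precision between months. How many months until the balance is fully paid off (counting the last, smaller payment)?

207 months

Monthly rate r = 26.4%/12 = 2.2% = 0.022.
While 3% of the post-interest balance exceeds €50.00, each month B ← (B·(1+r))·(1 − 0.03), i.e. B shrinks by the factor (1+r)·0.97 = 0.99134.
This holds for months 1–149. Entering month 150 the balance is €1,625.39; 3% of the post-interest balance is now below €50.00, so the flat €50.00 minimum applies from here.
From month 150 a fixed €50.00 at rate r clears €1,625.39 in 58 more payments. Total: 149 + 58 = 207 months.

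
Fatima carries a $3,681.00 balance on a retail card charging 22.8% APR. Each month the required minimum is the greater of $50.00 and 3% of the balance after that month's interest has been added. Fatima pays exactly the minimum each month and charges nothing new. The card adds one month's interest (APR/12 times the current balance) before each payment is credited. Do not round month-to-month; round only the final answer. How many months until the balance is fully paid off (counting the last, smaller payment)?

Monthly rate r = 22.8%/12 = 1.9% = 0.019.
While 3% of the post-interest balance exceeds $50.00, each month B ← (B·(1+r))·(1 − 0.03), i.e. B shrinks by the factor (1+r)·0.97 = 0.98843.
This holds for months 1–70. Entering month 71 the balance is $1,629.97; 3% of the post-interest balance is now below $50.00, so the flat $50.00 minimum applies from here.
From month 71 a fixed $50.00 at rate r clears $1,629.97 in 52 more payments. Total: 70 + 52 = 122 months.

122 months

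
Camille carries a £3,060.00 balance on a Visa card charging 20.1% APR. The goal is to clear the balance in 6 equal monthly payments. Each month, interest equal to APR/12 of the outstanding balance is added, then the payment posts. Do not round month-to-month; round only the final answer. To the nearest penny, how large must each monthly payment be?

Monthly rate r = 20.1%/12 = 1.675% = 0.01675.
Level-payment amortization: P = B₀·r / (1 − (1+r)^(−n)) = 3060.00·0.01675 / (1 − 1.01675^(−6)).
Denominator 1 − (1+r)^(−6) = 0.0948617593.
P = 51.255 / 0.0948617593 ≈ 540.31.

£540.31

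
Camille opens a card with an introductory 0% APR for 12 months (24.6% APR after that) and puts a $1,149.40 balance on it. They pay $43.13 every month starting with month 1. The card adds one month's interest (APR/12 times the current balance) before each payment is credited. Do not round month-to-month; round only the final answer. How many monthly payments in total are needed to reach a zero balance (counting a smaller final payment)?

30 payments

Promo months 1–12 at r₀ = 0%/12 = 0; months 13+ at r₁ = 24.6%/12 = 0.0205.
After month 12 (no interest yet): B = $1,149.40 − 12·$43.13 = $631.84.
Then at r₁ with $43.13/mo: n₂ = −ln(1 − r₁·B/P)/ln(1+r₁) ≈ 17.60 → 18 more payments.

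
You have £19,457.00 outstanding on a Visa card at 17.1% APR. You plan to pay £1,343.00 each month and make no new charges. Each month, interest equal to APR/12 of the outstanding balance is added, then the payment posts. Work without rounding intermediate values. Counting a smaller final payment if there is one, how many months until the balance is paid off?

Monthly rate r = 17.1%/12 = 1.425% = 0.01425.
Recurrence: B ← B·(1+r) − £1,343.00.
Month 1: interest £277.26; balance after payment £18,391.26.
Month 2: interest £262.08; balance after payment £17,310.34.
Closed form: n = −ln(1 − rB₀/P)/ln(1+r) = −ln(0.79355)/ln(1.01425) ≈ 16.343, so the balance reaches zero during payment 17.

17 payments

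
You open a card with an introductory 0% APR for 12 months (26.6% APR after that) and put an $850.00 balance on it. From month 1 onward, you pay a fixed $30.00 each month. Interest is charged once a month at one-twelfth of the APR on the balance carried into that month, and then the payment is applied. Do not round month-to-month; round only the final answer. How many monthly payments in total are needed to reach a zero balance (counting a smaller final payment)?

33 payments

Promo months 1–12 at r₀ = 0%/12 = 0; months 13+ at r₁ = 26.6%/12 = 0.0221667.
After month 12 (no interest yet): B = $850.00 − 12·$30.00 = $490.00.
Then at r₁ with $30.00/mo: n₂ = −ln(1 − r₁·B/P)/ln(1+r₁) ≈ 20.50 → 21 more payments.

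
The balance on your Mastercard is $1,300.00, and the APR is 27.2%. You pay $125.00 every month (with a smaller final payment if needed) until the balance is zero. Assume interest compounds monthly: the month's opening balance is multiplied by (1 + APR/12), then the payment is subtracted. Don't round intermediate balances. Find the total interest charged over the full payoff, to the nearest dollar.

$199

Monthly rate r = 27.2%/12 = 2.26667% = 0.0226667.
Payoff takes n = ⌈−ln(1 − rB₀/P)/ln(1+r)⌉ = ⌈11.994⌉ = 12 payments; the last is $124.31.
Total paid = 11·$125.00 + $124.31 = $1,499.31.
Total interest = total paid − principal = $1,499.31 − $1,300.00 = $199.31.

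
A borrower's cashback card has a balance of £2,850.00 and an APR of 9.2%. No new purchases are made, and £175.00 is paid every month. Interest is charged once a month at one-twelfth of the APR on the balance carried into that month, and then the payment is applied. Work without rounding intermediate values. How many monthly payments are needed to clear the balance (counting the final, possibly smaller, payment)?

Monthly rate r = 9.2%/12 = 0.766667% = 0.00766667.
Recurrence: B ← B·(1+r) − £175.00.
Month 1: interest £21.85; balance after payment £2,696.85.
Month 2: interest £20.68; balance after payment £2,542.53.
Closed form: n = −ln(1 − rB₀/P)/ln(1+r) = −ln(0.87514)/ln(1.00767) ≈ 17.462, so the balance reaches zero during payment 18.

18 payments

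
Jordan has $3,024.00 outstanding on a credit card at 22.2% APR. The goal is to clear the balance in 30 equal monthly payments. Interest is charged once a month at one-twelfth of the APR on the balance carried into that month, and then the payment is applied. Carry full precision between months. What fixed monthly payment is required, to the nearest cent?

Monthly rate r = 22.2%/12 = 1.85% = 0.0185.
Level-payment amortization: P = B₀·r / (1 − (1+r)^(−n)) = 3024.00·0.0185 / (1 − 1.0185^(−30)).
Denominator 1 − (1+r)^(−30) = 0.423009052.
P = 55.944 / 0.423009052 ≈ 132.25.

$132.25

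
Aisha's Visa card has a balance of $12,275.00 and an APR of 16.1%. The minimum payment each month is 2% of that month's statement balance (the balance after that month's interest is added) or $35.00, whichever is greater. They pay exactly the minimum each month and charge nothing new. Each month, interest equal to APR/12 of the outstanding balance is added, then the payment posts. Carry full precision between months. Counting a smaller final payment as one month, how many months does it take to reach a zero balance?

367 months

Monthly rate r = 16.1%/12 = 1.34167% = 0.0134167.
While 2% of the post-interest balance exceeds $35.00, each month B ← (B·(1+r))·(1 − 0.02), i.e. B shrinks by the factor (1+r)·0.98 = 0.99315.
This holds for months 1–286. Entering month 287 the balance is $1,718.14; 2% of the post-interest balance is now below $35.00, so the flat $35.00 minimum applies from here.
From month 287 a fixed $35.00 at rate r clears $1,718.14 in 81 more payments. Total: 286 + 81 = 367 months.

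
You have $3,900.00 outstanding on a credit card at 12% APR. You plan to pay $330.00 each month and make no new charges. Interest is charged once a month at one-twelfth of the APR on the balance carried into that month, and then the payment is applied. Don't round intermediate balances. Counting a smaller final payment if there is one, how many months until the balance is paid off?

Monthly rate r = 12%/12 = 1% = 0.01.
Recurrence: B ← B·(1+r) − $330.00.
Month 1: interest $39.00; balance after payment $3,609.00.
Month 2: interest $36.09; balance after payment $3,315.09.
Closed form: n = −ln(1 − rB₀/P)/ln(1+r) = −ln(0.88182)/ln(1.01) ≈ 12.640, so the balance reaches zero during payment 13.

13 months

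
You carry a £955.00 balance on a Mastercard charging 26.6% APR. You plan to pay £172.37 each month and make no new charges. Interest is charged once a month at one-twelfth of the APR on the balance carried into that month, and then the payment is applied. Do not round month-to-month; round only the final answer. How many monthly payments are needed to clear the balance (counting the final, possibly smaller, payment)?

Monthly rate r = 26.6%/12 = 2.21667% = 0.0221667.
Recurrence: B ← B·(1+r) − £172.37.
Month 1: interest £21.17; balance after payment £803.80.
Month 2: interest £17.82; balance after payment £649.25.
Month 3: interest £14.39; balance after payment £491.27.
Month 4: interest £10.89; balance after payment £329.79.
Month 5: interest £7.31; balance after payment £164.73.
Month 6: interest £3.65; balance after payment £0.00.

6 payments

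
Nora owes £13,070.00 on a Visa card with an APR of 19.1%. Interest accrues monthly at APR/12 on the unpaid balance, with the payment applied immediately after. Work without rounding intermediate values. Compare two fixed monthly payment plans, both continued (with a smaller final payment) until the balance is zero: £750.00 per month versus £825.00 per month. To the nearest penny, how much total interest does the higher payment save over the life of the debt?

Monthly rate r = 19.1%/12 = 1.59167% = 0.0159167.
At £750.00/mo: n = ⌈−ln(1 − rB₀/P)/ln(1+r)⌉ = 21 payments (last £430.68); total interest = total paid − £13,070.00 = £2,360.68.
At £825.00/mo: 19 payments (last £331.77); total interest £2,111.77.
Interest saved = £2,360.68 − £2,111.77 = £248.91.

£248.91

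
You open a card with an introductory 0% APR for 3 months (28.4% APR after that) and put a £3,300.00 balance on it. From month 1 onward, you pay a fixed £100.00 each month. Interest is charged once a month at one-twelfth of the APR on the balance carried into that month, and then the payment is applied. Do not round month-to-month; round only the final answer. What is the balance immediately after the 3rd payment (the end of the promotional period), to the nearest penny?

£3,000.00

Promo months 1–3 at r₀ = 0%/12 = 0; months 4+ at r₁ = 28.4%/12 = 0.0236667.
After month 3 (no interest yet): B = £3,300.00 − 3·£100.00 = £3,000.00.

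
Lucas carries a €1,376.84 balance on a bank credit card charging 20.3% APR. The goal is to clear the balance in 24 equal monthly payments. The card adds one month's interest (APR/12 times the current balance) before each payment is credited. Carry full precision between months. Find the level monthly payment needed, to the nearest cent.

€70.28

Monthly rate r = 20.3%/12 = 1.69167% = 0.0169167.
Level-payment amortization: P = B₀·r / (1 − (1+r)^(−n)) = 1376.84·0.0169167 / (1 − 1.01692^(−24)).
Denominator 1 − (1+r)^(−24) = 0.331423304.
P = 23.2915 / 0.331423304 ≈ 70.28.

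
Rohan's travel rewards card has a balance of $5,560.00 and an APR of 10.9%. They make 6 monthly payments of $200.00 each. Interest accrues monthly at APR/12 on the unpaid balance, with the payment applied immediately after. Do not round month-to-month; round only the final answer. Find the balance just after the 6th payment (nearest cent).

Monthly rate r = 10.9%/12 = 0.908333% = 0.00908333.
Each month: B ← B·(1+r) − $200.00.
Month 1: interest $50.50; balance after payment $5,410.50.
Month 2: interest $49.15; balance after payment $5,259.65.
Month 3: interest $47.78; balance after payment $5,107.42.
Month 4: interest $46.39; balance after payment $4,953.82.
Month 5: interest $45.00; balance after payment $4,798.81.
Month 6: interest $43.59; balance after payment $4,642.40.

$4,642.40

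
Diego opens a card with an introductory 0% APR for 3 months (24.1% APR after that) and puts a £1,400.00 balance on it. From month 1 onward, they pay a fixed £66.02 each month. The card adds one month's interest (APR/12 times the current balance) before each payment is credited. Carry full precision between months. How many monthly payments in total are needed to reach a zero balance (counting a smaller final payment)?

Promo months 1–3 at r₀ = 0%/12 = 0; months 4+ at r₁ = 24.1%/12 = 0.0200833.
After month 3 (no interest yet): B = £1,400.00 − 3·£66.02 = £1,201.94.
Then at r₁ with £66.02/mo: n₂ = −ln(1 − r₁·B/P)/ln(1+r₁) ≈ 22.89 → 23 more payments.

26 months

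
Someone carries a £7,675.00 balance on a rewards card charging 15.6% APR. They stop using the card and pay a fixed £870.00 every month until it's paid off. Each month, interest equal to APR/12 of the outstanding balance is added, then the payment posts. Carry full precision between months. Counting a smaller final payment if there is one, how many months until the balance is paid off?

10 months

Monthly rate r = 15.6%/12 = 1.3% = 0.013.
Recurrence: B ← B·(1+r) − £870.00.
Month 1: interest £99.77; balance after payment £6,904.77.
Month 2: interest £89.76; balance after payment £6,124.54.
Closed form: n = −ln(1 − rB₀/P)/ln(1+r) = −ln(0.88532)/ln(1.013) ≈ 9.431, so the balance reaches zero during payment 10.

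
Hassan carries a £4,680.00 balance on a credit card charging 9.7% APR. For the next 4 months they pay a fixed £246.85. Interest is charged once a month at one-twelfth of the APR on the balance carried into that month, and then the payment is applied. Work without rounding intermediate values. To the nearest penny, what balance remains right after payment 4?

£3,833.73

Monthly rate r = 9.7%/12 = 0.808333% = 0.00808333.
Each month: B ← B·(1+r) − £246.85.
Month 1: interest £37.83; balance after payment £4,470.98.
Month 2: interest £36.14; balance after payment £4,260.27.
Month 3: interest £34.44; balance after payment £4,047.86.
Month 4: interest £32.72; balance after payment £3,833.73.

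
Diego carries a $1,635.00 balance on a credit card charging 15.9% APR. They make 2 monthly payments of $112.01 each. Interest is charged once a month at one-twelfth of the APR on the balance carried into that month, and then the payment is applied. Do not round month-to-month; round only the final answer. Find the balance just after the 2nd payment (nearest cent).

$1,453.11

Monthly rate r = 15.9%/12 = 1.325% = 0.01325.
Each month: B ← B·(1+r) − $112.01.
Month 1: interest $21.66; balance after payment $1,544.65.
Month 2: interest $20.47; balance after payment $1,453.11.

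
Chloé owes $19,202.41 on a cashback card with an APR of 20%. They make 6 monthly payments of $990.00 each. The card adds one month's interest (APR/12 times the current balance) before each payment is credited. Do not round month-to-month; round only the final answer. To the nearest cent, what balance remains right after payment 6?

$15,011.39

Monthly rate r = 20%/12 = 1.66667% = 0.0166667.
Each month: B ← B·(1+r) − $990.00.
Month 1: interest $320.04; balance after payment $18,532.45.
Month 2: interest $308.87; balance after payment $17,851.32.
Month 3: interest $297.52; balance after payment $17,158.85.
Month 4: interest $285.98; balance after payment $16,454.83.
Month 5: interest $274.25; balance after payment $15,739.07.
Month 6: interest $262.32; balance after payment $15,011.39.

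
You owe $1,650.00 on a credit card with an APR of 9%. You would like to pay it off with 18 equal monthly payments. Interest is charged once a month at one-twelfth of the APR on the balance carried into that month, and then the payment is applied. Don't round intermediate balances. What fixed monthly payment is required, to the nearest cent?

Monthly rate r = 9%/12 = 0.75% = 0.0075.
Level-payment amortization: P = B₀·r / (1 − (1+r)^(−n)) = 1650.00·0.0075 / (1 − 1.0075^(−18)).
Denominator 1 − (1+r)^(−18) = 0.125843858.
P = 12.375 / 0.125843858 ≈ 98.34.

$98.34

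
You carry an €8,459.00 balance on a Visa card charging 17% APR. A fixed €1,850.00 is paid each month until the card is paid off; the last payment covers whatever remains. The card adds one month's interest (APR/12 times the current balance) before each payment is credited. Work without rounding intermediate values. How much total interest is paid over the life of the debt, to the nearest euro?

Monthly rate r = 17%/12 = 1.41667% = 0.0141667.
Payoff takes n = ⌈−ln(1 − rB₀/P)/ln(1+r)⌉ = ⌈4.761⌉ = 5 payments; the last is €1,409.58.
Total paid = 4·€1,850.00 + €1,409.58 = €8,809.58.
Total interest = total paid − principal = €8,809.58 − €8,459.00 = €350.58.

€351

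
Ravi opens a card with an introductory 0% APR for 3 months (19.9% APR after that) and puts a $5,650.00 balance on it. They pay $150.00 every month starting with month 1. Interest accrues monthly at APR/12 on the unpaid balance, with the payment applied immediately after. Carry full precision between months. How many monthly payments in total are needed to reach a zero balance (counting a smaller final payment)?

56 payments

Promo months 1–3 at r₀ = 0%/12 = 0; months 4+ at r₁ = 19.9%/12 = 0.0165833.
After month 3 (no interest yet): B = $5,650.00 − 3·$150.00 = $5,200.00.
Then at r₁ with $150.00/mo: n₂ = −ln(1 − r₁·B/P)/ln(1+r₁) ≈ 52.01 → 53 more payments.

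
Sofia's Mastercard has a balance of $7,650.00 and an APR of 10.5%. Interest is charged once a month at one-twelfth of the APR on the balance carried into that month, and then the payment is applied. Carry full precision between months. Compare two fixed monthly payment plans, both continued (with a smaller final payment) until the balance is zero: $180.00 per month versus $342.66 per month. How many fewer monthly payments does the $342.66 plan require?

29 fewer payments

Monthly rate r = 10.5%/12 = 0.875% = 0.00875.
At $180.00/mo: n = ⌈−ln(1 − rB₀/P)/ln(1+r)⌉ = 54 payments (last $68.02); total interest = total paid − $7,650.00 = $1,958.02.
At $342.66/mo: 25 payments (last $324.85); total interest $898.69.
Payments saved = 54 − 25 = 29.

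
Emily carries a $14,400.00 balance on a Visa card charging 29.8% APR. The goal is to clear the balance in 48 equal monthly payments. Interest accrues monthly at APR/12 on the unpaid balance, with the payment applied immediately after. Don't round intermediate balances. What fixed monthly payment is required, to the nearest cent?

Monthly rate r = 29.8%/12 = 2.48333% = 0.0248333.
Level-payment amortization: P = B₀·r / (1 − (1+r)^(−n)) = 14400.00·0.0248333 / (1 − 1.02483^(−48)).
Denominator 1 − (1+r)^(−48) = 0.691933587.
P = 357.6 / 0.691933587 ≈ 516.81.

$516.81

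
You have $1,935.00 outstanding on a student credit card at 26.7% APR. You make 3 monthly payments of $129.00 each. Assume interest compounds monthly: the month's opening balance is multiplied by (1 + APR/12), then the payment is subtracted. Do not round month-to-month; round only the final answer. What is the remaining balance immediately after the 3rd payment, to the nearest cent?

Monthly rate r = 26.7%/12 = 2.225% = 0.02225.
Each month: B ← B·(1+r) − $129.00.
Month 1: interest $43.05; balance after payment $1,849.05.
Month 2: interest $41.14; balance after payment $1,761.20.
Month 3: interest $39.19; balance after payment $1,671.38.

$1,671.38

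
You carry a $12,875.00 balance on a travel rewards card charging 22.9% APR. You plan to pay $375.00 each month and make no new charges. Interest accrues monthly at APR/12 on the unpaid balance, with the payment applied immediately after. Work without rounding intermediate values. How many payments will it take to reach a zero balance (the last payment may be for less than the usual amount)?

Monthly rate r = 22.9%/12 = 1.90833% = 0.0190833.
Recurrence: B ← B·(1+r) − $375.00.
Month 1: interest $245.70; balance after payment $12,745.70.
Month 2: interest $243.23; balance after payment $12,613.93.
Closed form: n = −ln(1 − rB₀/P)/ln(1+r) = −ln(0.34481)/ln(1.01908) ≈ 56.327, so the balance reaches zero during payment 57.

57 months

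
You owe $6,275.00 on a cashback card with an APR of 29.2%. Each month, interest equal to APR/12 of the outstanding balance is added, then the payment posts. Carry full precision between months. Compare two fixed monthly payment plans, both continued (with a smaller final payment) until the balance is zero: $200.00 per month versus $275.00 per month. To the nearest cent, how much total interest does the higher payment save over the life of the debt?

$2,724.38

Monthly rate r = 29.2%/12 = 2.43333% = 0.0243333.
At $200.00/mo: n = ⌈−ln(1 − rB₀/P)/ln(1+r)⌉ = 60 payments (last $192.69); total interest = total paid − $6,275.00 = $5,717.69.
At $275.00/mo: 34 payments (last $193.31); total interest $2,993.31.
Interest saved = $5,717.69 − $2,993.31 = $2,724.38.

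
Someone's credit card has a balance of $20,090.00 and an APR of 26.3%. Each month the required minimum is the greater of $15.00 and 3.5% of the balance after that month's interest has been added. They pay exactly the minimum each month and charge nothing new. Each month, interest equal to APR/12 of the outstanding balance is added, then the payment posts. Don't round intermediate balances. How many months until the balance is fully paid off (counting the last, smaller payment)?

322 months

Monthly rate r = 26.3%/12 = 2.19167% = 0.0219167.
While 3.5% of the post-interest balance exceeds $15.00, each month B ← (B·(1+r))·(1 − 0.035), i.e. B shrinks by the factor (1+r)·0.965 = 0.98615.
This holds for months 1–278. Entering month 279 the balance is $415.98; 3.5% of the post-interest balance is now below $15.00, so the flat $15.00 minimum applies from here.
From month 279 a fixed $15.00 at rate r clears $415.98 in 44 more payments. Total: 278 + 44 = 322 months.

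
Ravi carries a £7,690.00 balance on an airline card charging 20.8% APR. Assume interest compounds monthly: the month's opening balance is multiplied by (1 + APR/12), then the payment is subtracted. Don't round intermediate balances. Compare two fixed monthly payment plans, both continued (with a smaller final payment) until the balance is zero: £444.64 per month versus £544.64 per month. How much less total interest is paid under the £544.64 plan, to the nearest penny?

Monthly rate r = 20.8%/12 = 1.73333% = 0.0173333.
At £444.64/mo: n = ⌈−ln(1 − rB₀/P)/ln(1+r)⌉ = 21 payments (last £328.34); total interest = total paid − £7,690.00 = £1,531.14.
At £544.64/mo: 17 payments (last £182.69); total interest £1,206.93.
Interest saved = £1,531.14 − £1,206.93 = £324.21.

£324.21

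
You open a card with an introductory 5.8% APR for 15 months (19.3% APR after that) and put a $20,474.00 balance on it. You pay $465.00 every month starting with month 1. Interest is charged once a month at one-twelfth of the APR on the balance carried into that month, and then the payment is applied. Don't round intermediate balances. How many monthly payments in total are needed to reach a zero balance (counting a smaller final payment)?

Promo months 1–15 at r₀ = 5.8%/12 = 0.00483333; months 16+ at r₁ = 19.3%/12 = 0.0160833.
After month 15: iterate B ← B·(1+r₀) − $465.00 for 15 months → $14,793.65.
Then at r₁ with $465.00/mo: n₂ = −ln(1 − r₁·B/P)/ln(1+r₁) ≈ 44.92 → 45 more payments.

60 months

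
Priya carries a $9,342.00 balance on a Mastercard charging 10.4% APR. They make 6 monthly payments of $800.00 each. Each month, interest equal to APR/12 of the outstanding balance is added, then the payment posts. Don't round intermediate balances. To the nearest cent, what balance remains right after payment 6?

Monthly rate r = 10.4%/12 = 0.866667% = 0.00866667.
Each month: B ← B·(1+r) − $800.00.
Month 1: interest $80.96; balance after payment $8,622.96.
Month 2: interest $74.73; balance after payment $7,897.70.
Month 3: interest $68.45; balance after payment $7,166.14.
Month 4: interest $62.11; balance after payment $6,428.25.
Month 5: interest $55.71; balance after payment $5,683.96.
Month 6: interest $49.26; balance after payment $4,933.22.

$4,933.22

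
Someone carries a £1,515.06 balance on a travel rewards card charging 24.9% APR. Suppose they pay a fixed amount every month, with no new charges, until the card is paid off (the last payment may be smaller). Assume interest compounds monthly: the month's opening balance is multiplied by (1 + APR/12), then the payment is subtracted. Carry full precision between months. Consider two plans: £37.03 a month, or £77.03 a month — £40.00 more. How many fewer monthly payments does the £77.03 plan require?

67 fewer payments

Monthly rate r = 24.9%/12 = 2.075% = 0.02075.
At £37.03/mo: n = ⌈−ln(1 − rB₀/P)/ln(1+r)⌉ = 93 payments (last £1.52); total interest = total paid − £1,515.06 = £1,893.22.
At £77.03/mo: 26 payments (last £41.49); total interest £452.18.
Payments saved = 93 − 26 = 67.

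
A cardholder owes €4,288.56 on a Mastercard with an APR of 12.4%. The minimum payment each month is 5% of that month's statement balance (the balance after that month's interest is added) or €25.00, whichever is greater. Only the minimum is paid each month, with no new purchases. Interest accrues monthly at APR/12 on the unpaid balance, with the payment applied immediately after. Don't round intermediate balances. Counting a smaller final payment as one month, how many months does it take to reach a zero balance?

75 months

Monthly rate r = 12.4%/12 = 1.03333% = 0.0103333.
While 5% of the post-interest balance exceeds €25.00, each month B ← (B·(1+r))·(1 − 0.05), i.e. B shrinks by the factor (1+r)·0.95 = 0.95982.
This holds for months 1–53. Entering month 54 the balance is €487.85; 5% of the post-interest balance is now below €25.00, so the flat €25.00 minimum applies from here.
From month 54 a fixed €25.00 at rate r clears €487.85 in 22 more payments. Total: 53 + 22 = 75 months.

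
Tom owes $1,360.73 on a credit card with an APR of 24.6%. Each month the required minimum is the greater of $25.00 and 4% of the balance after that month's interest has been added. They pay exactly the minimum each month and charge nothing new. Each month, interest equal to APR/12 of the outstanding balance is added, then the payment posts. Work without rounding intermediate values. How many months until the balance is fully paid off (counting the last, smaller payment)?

Monthly rate r = 24.6%/12 = 2.05% = 0.0205.
While 4% of the post-interest balance exceeds $25.00, each month B ← (B·(1+r))·(1 − 0.04), i.e. B shrinks by the factor (1+r)·0.96 = 0.97968.
This holds for months 1–39. Entering month 40 the balance is $611.02; 4% of the post-interest balance is now below $25.00, so the flat $25.00 minimum applies from here.
From month 40 a fixed $25.00 at rate r clears $611.02 in 35 more payments. Total: 39 + 35 = 74 months.

74 months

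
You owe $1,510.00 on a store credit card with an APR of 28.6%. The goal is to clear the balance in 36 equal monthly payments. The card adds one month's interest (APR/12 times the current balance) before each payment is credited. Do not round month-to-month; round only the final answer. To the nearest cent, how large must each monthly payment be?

$62.95

Monthly rate r = 28.6%/12 = 2.38333% = 0.0238333.
Level-payment amortization: P = B₀·r / (1 − (1+r)^(−n)) = 1510.00·0.0238333 / (1 − 1.02383^(−36)).
Denominator 1 − (1+r)^(−36) = 0.57170159.
P = 35.9883 / 0.57170159 ≈ 62.95.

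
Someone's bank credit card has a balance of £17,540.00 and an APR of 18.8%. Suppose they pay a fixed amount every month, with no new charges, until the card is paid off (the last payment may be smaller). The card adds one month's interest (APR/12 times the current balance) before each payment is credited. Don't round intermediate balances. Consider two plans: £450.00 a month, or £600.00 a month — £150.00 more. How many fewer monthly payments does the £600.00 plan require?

21 fewer payments

Monthly rate r = 18.8%/12 = 1.56667% = 0.0156667.
At £450.00/mo: n = ⌈−ln(1 − rB₀/P)/ln(1+r)⌉ = 61 payments (last £306.70); total interest = total paid − £17,540.00 = £9,766.70.
At £600.00/mo: 40 payments (last £240.63); total interest £6,100.63.
Payments saved = 61 − 40 = 21.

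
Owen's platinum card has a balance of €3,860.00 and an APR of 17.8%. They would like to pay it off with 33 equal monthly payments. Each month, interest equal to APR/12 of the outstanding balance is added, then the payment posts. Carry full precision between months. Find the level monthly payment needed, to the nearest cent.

€148.77

Monthly rate r = 17.8%/12 = 1.48333% = 0.0148333.
Level-payment amortization: P = B₀·r / (1 − (1+r)^(−n)) = 3860.00·0.0148333 / (1 − 1.01483^(−33)).
Denominator 1 − (1+r)^(−33) = 0.384859787.
P = 57.2567 / 0.384859787 ≈ 148.77.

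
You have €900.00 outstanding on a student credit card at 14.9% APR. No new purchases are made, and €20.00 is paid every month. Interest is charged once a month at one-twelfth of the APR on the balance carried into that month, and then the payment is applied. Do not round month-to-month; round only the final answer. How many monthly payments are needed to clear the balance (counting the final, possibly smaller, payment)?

Monthly rate r = 14.9%/12 = 1.24167% = 0.0124167.
Recurrence: B ← B·(1+r) − €20.00.
Month 1: interest €11.17; balance after payment €891.17.
Month 2: interest €11.07; balance after payment €882.24.
Closed form: n = −ln(1 − rB₀/P)/ln(1+r) = −ln(0.44125)/ln(1.01242) ≈ 66.299, so the balance reaches zero during payment 67.

67 months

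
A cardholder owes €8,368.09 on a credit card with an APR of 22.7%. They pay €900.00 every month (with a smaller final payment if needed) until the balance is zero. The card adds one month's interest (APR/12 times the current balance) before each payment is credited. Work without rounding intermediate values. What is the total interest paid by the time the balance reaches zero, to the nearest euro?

Monthly rate r = 22.7%/12 = 1.89167% = 0.0189167.
Payoff takes n = ⌈−ln(1 − rB₀/P)/ln(1+r)⌉ = ⌈10.323⌉ = 11 payments; the last is €292.17.
Total paid = 10·€900.00 + €292.17 = €9,292.17.
Total interest = total paid − principal = €9,292.17 − €8,368.09 = €924.08.

€924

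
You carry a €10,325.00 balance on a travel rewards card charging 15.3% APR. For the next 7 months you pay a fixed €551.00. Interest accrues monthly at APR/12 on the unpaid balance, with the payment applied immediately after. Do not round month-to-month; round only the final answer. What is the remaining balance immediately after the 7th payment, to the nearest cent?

Monthly rate r = 15.3%/12 = 1.275% = 0.01275.
Each month: B ← B·(1+r) − €551.00.
Month 1: interest €131.64; balance after payment €9,905.64.
Month 2: interest €126.30; balance after payment €9,480.94.
Month 3: interest €120.88; balance after payment €9,050.82.
Month 4: interest €115.40; balance after payment €8,615.22.
Month 5: interest €109.84; balance after payment €8,174.06.
Month 6: interest €104.22; balance after payment €7,727.28.
Month 7: interest €98.52; balance after payment €7,274.81.

€7,274.81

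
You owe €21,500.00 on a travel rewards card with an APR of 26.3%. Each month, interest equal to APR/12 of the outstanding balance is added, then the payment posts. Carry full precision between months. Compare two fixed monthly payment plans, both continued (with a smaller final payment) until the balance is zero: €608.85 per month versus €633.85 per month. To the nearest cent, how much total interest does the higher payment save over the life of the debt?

€1,988.65

Monthly rate r = 26.3%/12 = 2.19167% = 0.0219167.
At €608.85/mo: n = ⌈−ln(1 − rB₀/P)/ln(1+r)⌉ = 69 payments (last €357.75); total interest = total paid − €21,500.00 = €20,259.55.
At €633.85/mo: 63 payments (last €472.20); total interest €18,270.90.
Interest saved = €20,259.55 − €18,270.90 = €1,988.65.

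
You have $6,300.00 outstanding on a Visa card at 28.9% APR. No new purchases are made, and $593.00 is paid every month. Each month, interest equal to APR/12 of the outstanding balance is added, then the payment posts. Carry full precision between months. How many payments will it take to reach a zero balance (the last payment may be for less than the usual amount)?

Monthly rate r = 28.9%/12 = 2.40833% = 0.0240833.
Recurrence: B ← B·(1+r) − $593.00.
Month 1: interest $151.72; balance after payment $5,858.73.
Month 2: interest $141.10; balance after payment $5,406.82.
Closed form: n = −ln(1 − rB₀/P)/ln(1+r) = −ln(0.74414)/ln(1.02408) ≈ 12.418, so the balance reaches zero during payment 13.

13 months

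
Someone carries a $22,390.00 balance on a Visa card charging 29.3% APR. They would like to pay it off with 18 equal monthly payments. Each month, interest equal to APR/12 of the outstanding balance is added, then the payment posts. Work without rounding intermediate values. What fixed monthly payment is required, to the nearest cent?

Monthly rate r = 29.3%/12 = 2.44167% = 0.0244167.
Level-payment amortization: P = B₀·r / (1 − (1+r)^(−n)) = 22390.00·0.0244167 / (1 − 1.02442^(−18)).
Denominator 1 − (1+r)^(−18) = 0.352230404.
P = 546.689 / 0.352230404 ≈ 1552.08.

$1,552.08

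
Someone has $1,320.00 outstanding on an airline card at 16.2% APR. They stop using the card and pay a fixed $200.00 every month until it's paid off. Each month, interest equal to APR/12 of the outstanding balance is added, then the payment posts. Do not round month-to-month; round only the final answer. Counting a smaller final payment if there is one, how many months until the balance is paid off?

Monthly rate r = 16.2%/12 = 1.35% = 0.0135.
Recurrence: B ← B·(1+r) − $200.00.
Month 1: interest $17.82; balance after payment $1,137.82.
Month 2: interest $15.36; balance after payment $953.18.
Closed form: n = −ln(1 − rB₀/P)/ln(1+r) = −ln(0.9109)/ln(1.0135) ≈ 6.959, so the balance reaches zero during payment 7.

7 payments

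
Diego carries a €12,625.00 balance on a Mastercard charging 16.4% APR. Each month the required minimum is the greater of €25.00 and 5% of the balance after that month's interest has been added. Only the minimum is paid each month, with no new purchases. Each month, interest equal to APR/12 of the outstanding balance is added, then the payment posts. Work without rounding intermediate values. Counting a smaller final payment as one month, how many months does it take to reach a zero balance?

Monthly rate r = 16.4%/12 = 1.36667% = 0.0136667.
While 5% of the post-interest balance exceeds €25.00, each month B ← (B·(1+r))·(1 − 0.05), i.e. B shrinks by the factor (1+r)·0.95 = 0.96298.
This holds for months 1–86. Entering month 87 the balance is €492.54; 5% of the post-interest balance is now below €25.00, so the flat €25.00 minimum applies from here.
From month 87 a fixed €25.00 at rate r clears €492.54 in 24 more payments. Total: 86 + 24 = 110 months.

110 months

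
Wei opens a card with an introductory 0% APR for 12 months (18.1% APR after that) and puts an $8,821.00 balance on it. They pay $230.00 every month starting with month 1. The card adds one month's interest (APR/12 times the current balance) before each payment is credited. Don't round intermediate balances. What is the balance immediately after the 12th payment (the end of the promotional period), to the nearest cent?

Promo months 1–12 at r₀ = 0%/12 = 0; months 13+ at r₁ = 18.1%/12 = 0.0150833.
After month 12 (no interest yet): B = $8,821.00 − 12·$230.00 = $6,061.00.

$6,061.00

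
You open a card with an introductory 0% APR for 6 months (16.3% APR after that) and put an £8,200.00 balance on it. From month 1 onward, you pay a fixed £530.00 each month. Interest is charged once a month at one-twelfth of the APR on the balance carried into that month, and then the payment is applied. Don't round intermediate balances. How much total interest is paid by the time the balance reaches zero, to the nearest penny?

Promo months 1–6 at r₀ = 0%/12 = 0; months 7+ at r₁ = 16.3%/12 = 0.0135833.
After month 6 (no interest yet): B = £8,200.00 − 6·£530.00 = £5,020.00.
Then at r₁ with £530.00/mo: n₂ = −ln(1 − r₁·B/P)/ln(1+r₁) ≈ 10.21 → 11 more payments.
Total paid = 16·£530.00 + £110.61 = £8,590.61; interest = £8,590.61 − £8,200.00 = £390.61.

£390.61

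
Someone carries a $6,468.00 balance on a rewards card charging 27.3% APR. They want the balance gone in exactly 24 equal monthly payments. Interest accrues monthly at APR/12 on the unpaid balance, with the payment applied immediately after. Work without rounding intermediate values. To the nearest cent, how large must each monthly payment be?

Monthly rate r = 27.3%/12 = 2.275% = 0.02275.
Level-payment amortization: P = B₀·r / (1 − (1+r)^(−n)) = 6468.00·0.02275 / (1 − 1.02275^(−24)).
Denominator 1 − (1+r)^(−24) = 0.417182902.
P = 147.147 / 0.417182902 ≈ 352.72.

$352.72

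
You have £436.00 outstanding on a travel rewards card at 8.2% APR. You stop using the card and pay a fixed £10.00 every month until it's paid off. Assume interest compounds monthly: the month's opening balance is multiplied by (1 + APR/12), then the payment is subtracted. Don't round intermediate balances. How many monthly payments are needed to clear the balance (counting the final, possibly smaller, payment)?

Monthly rate r = 8.2%/12 = 0.683333% = 0.00683333.
Recurrence: B ← B·(1+r) − £10.00.
Month 1: interest £2.98; balance after payment £428.98.
Month 2: interest £2.93; balance after payment £421.91.
Closed form: n = −ln(1 − rB₀/P)/ln(1+r) = −ln(0.70207)/ln(1.00683) ≈ 51.942, so the balance reaches zero during payment 52.

52 payments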